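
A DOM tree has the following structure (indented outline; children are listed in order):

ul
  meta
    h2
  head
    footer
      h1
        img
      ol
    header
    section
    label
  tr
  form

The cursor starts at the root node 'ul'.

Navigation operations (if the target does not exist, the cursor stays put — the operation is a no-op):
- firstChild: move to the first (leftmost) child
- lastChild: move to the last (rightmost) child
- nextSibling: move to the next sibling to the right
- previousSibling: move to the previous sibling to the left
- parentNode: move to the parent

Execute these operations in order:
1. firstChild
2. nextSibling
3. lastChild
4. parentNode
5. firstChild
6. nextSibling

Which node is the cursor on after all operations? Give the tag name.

After 1 (firstChild): meta
After 2 (nextSibling): head
After 3 (lastChild): label
After 4 (parentNode): head
After 5 (firstChild): footer
After 6 (nextSibling): header

Answer: header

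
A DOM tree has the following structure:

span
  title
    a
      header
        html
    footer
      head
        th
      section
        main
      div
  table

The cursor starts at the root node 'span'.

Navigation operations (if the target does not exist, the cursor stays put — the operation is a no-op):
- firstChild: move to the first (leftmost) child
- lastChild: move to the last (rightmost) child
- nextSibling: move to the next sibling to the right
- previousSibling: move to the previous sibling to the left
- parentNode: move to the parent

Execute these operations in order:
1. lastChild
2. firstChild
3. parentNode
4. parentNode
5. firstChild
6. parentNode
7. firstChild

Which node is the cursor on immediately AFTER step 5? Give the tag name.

Answer: title

Derivation:
After 1 (lastChild): table
After 2 (firstChild): table (no-op, stayed)
After 3 (parentNode): span
After 4 (parentNode): span (no-op, stayed)
After 5 (firstChild): title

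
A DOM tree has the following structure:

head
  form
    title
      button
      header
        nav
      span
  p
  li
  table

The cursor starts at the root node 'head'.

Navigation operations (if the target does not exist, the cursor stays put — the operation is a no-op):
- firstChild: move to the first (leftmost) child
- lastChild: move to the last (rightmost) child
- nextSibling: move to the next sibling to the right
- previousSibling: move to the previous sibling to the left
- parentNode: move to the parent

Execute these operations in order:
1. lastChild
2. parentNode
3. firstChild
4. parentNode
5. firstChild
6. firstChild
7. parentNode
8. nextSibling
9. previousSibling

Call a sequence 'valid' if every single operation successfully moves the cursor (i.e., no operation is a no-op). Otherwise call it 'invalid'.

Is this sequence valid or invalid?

Answer: valid

Derivation:
After 1 (lastChild): table
After 2 (parentNode): head
After 3 (firstChild): form
After 4 (parentNode): head
After 5 (firstChild): form
After 6 (firstChild): title
After 7 (parentNode): form
After 8 (nextSibling): p
After 9 (previousSibling): form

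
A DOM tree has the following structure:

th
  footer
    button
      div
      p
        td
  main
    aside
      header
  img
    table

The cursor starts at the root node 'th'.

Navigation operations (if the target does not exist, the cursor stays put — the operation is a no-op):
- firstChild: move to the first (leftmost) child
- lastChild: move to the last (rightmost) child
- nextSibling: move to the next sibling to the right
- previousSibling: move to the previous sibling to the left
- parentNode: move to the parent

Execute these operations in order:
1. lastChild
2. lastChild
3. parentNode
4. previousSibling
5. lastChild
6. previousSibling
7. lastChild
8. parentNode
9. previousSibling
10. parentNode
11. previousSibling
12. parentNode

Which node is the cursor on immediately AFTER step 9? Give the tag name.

Answer: aside

Derivation:
After 1 (lastChild): img
After 2 (lastChild): table
After 3 (parentNode): img
After 4 (previousSibling): main
After 5 (lastChild): aside
After 6 (previousSibling): aside (no-op, stayed)
After 7 (lastChild): header
After 8 (parentNode): aside
After 9 (previousSibling): aside (no-op, stayed)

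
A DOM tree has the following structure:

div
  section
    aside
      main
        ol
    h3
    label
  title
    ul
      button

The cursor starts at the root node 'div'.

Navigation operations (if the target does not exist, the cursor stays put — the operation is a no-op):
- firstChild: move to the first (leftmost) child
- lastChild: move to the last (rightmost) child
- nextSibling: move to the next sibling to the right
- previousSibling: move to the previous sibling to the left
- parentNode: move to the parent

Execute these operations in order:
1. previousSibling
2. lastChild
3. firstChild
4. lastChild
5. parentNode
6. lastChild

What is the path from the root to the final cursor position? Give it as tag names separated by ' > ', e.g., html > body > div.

Answer: div > title > ul > button

Derivation:
After 1 (previousSibling): div (no-op, stayed)
After 2 (lastChild): title
After 3 (firstChild): ul
After 4 (lastChild): button
After 5 (parentNode): ul
After 6 (lastChild): button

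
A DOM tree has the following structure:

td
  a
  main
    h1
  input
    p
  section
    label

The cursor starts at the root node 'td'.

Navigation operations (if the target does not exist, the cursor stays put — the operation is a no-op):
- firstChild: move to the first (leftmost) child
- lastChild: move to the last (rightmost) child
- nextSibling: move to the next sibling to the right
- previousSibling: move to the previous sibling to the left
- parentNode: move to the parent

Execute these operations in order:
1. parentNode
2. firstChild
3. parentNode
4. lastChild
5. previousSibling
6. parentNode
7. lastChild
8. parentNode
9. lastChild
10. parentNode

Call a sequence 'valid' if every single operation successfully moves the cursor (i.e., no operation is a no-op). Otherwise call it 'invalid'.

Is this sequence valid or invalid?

Answer: invalid

Derivation:
After 1 (parentNode): td (no-op, stayed)
After 2 (firstChild): a
After 3 (parentNode): td
After 4 (lastChild): section
After 5 (previousSibling): input
After 6 (parentNode): td
After 7 (lastChild): section
After 8 (parentNode): td
After 9 (lastChild): section
After 10 (parentNode): td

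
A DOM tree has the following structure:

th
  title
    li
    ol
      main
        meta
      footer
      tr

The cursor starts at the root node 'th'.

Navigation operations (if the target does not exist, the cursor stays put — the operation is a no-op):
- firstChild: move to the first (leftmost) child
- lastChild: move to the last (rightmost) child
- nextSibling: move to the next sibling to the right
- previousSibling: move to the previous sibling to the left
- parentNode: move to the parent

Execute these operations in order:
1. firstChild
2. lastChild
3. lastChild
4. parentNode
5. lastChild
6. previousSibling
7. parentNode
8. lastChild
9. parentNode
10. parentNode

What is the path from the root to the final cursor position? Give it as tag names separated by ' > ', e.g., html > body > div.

After 1 (firstChild): title
After 2 (lastChild): ol
After 3 (lastChild): tr
After 4 (parentNode): ol
After 5 (lastChild): tr
After 6 (previousSibling): footer
After 7 (parentNode): ol
After 8 (lastChild): tr
After 9 (parentNode): ol
After 10 (parentNode): title

Answer: th > title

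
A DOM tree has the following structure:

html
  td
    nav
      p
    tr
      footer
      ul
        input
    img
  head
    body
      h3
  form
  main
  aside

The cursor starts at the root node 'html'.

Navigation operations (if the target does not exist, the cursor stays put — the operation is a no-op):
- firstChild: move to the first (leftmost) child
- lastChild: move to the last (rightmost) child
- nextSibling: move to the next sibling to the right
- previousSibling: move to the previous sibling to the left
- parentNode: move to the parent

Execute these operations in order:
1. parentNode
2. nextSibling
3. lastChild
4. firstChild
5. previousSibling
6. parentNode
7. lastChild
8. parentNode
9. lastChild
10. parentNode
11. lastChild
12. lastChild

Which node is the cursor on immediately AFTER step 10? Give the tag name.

Answer: html

Derivation:
After 1 (parentNode): html (no-op, stayed)
After 2 (nextSibling): html (no-op, stayed)
After 3 (lastChild): aside
After 4 (firstChild): aside (no-op, stayed)
After 5 (previousSibling): main
After 6 (parentNode): html
After 7 (lastChild): aside
After 8 (parentNode): html
After 9 (lastChild): aside
After 10 (parentNode): html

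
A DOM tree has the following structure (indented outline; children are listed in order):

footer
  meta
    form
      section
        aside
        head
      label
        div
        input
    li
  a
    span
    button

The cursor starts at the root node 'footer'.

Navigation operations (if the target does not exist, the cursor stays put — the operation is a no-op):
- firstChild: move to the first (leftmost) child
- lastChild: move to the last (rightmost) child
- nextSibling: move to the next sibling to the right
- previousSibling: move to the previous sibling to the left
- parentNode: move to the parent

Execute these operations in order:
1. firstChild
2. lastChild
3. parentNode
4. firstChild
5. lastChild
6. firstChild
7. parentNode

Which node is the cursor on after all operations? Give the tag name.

After 1 (firstChild): meta
After 2 (lastChild): li
After 3 (parentNode): meta
After 4 (firstChild): form
After 5 (lastChild): label
After 6 (firstChild): div
After 7 (parentNode): label

Answer: label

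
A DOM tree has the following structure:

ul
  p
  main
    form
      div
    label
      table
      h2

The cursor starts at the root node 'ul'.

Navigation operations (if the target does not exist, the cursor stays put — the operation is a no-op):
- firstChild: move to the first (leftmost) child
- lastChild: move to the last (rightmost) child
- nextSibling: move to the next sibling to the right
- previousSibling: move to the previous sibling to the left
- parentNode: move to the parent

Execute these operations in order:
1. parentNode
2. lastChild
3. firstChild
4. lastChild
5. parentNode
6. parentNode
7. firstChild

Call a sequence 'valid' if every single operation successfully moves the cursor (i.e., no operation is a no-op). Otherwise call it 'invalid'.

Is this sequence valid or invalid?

After 1 (parentNode): ul (no-op, stayed)
After 2 (lastChild): main
After 3 (firstChild): form
After 4 (lastChild): div
After 5 (parentNode): form
After 6 (parentNode): main
After 7 (firstChild): form

Answer: invalid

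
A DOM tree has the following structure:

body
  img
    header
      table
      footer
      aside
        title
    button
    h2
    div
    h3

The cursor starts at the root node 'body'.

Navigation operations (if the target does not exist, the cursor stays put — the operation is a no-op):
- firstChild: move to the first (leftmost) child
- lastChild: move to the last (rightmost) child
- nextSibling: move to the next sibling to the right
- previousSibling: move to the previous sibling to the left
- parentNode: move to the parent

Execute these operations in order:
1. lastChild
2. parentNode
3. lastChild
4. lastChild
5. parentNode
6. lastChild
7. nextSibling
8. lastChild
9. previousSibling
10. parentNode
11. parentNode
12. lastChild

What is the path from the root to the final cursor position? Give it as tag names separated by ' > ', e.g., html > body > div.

Answer: body > img

Derivation:
After 1 (lastChild): img
After 2 (parentNode): body
After 3 (lastChild): img
After 4 (lastChild): h3
After 5 (parentNode): img
After 6 (lastChild): h3
After 7 (nextSibling): h3 (no-op, stayed)
After 8 (lastChild): h3 (no-op, stayed)
After 9 (previousSibling): div
After 10 (parentNode): img
After 11 (parentNode): body
After 12 (lastChild): img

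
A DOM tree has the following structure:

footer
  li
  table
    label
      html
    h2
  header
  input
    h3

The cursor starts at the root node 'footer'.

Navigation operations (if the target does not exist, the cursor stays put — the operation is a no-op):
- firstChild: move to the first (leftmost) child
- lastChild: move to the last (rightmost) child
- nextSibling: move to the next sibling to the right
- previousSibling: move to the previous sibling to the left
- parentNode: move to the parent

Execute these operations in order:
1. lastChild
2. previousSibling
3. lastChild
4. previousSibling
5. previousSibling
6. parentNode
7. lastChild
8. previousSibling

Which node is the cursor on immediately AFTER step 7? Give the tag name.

Answer: input

Derivation:
After 1 (lastChild): input
After 2 (previousSibling): header
After 3 (lastChild): header (no-op, stayed)
After 4 (previousSibling): table
After 5 (previousSibling): li
After 6 (parentNode): footer
After 7 (lastChild): input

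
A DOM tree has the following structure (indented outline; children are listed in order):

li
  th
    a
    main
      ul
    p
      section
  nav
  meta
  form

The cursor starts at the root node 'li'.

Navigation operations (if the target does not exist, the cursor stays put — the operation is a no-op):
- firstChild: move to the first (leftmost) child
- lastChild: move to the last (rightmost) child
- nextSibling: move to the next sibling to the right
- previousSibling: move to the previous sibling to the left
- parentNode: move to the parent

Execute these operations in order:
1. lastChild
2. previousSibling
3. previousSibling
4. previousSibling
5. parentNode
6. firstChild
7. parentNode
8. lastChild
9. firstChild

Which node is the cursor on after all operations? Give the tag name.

After 1 (lastChild): form
After 2 (previousSibling): meta
After 3 (previousSibling): nav
After 4 (previousSibling): th
After 5 (parentNode): li
After 6 (firstChild): th
After 7 (parentNode): li
After 8 (lastChild): form
After 9 (firstChild): form (no-op, stayed)

Answer: form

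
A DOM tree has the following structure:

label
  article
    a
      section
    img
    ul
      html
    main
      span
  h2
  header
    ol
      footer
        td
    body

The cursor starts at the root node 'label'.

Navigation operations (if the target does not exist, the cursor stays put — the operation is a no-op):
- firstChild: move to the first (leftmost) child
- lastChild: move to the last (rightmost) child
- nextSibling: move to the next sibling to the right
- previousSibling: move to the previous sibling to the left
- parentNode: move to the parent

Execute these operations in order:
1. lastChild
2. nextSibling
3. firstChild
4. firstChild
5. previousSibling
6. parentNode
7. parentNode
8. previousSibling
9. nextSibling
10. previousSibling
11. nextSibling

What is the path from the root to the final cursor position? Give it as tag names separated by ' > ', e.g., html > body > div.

Answer: label > header

Derivation:
After 1 (lastChild): header
After 2 (nextSibling): header (no-op, stayed)
After 3 (firstChild): ol
After 4 (firstChild): footer
After 5 (previousSibling): footer (no-op, stayed)
After 6 (parentNode): ol
After 7 (parentNode): header
After 8 (previousSibling): h2
After 9 (nextSibling): header
After 10 (previousSibling): h2
After 11 (nextSibling): header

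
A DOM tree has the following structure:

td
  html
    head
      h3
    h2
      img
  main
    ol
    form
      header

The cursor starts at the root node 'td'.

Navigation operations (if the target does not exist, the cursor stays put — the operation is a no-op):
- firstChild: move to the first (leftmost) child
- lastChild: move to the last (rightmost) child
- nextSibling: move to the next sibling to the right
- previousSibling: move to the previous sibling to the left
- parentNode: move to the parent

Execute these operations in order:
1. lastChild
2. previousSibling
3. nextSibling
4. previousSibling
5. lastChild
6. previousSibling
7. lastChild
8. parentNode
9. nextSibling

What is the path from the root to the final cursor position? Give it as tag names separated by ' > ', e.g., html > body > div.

After 1 (lastChild): main
After 2 (previousSibling): html
After 3 (nextSibling): main
After 4 (previousSibling): html
After 5 (lastChild): h2
After 6 (previousSibling): head
After 7 (lastChild): h3
After 8 (parentNode): head
After 9 (nextSibling): h2

Answer: td > html > h2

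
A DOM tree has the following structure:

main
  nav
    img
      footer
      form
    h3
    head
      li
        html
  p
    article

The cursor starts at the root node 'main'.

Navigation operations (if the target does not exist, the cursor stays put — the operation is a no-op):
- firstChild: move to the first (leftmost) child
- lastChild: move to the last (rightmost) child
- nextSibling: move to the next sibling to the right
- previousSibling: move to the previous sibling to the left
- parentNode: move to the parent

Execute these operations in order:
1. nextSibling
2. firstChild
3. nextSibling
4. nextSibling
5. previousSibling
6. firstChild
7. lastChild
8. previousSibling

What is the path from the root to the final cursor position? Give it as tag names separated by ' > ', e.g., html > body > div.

Answer: main > nav > img > footer

Derivation:
After 1 (nextSibling): main (no-op, stayed)
After 2 (firstChild): nav
After 3 (nextSibling): p
After 4 (nextSibling): p (no-op, stayed)
After 5 (previousSibling): nav
After 6 (firstChild): img
After 7 (lastChild): form
After 8 (previousSibling): footer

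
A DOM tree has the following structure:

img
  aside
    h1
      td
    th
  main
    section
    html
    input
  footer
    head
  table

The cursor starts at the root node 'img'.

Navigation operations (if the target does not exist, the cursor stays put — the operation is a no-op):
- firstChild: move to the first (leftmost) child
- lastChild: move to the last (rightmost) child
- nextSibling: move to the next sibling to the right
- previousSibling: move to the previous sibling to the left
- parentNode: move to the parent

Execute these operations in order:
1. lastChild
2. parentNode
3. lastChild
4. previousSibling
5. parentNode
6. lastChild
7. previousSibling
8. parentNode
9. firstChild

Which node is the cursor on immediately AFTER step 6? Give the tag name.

Answer: table

Derivation:
After 1 (lastChild): table
After 2 (parentNode): img
After 3 (lastChild): table
After 4 (previousSibling): footer
After 5 (parentNode): img
After 6 (lastChild): table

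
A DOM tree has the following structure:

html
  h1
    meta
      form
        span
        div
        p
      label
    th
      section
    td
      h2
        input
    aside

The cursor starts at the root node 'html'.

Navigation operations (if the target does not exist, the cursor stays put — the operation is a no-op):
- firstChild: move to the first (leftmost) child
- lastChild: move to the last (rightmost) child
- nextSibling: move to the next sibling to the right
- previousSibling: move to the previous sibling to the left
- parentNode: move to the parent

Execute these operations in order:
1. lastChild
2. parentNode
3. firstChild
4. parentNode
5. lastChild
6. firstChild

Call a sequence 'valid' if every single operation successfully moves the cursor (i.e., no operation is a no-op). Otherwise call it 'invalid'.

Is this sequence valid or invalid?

After 1 (lastChild): h1
After 2 (parentNode): html
After 3 (firstChild): h1
After 4 (parentNode): html
After 5 (lastChild): h1
After 6 (firstChild): meta

Answer: valid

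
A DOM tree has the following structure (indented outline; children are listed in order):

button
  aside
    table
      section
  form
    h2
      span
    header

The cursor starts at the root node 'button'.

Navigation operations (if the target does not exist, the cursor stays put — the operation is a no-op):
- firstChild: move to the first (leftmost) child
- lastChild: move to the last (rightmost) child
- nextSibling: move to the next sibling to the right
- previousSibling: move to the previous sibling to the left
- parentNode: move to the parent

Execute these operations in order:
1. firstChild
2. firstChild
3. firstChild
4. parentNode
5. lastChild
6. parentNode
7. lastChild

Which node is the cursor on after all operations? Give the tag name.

Answer: section

Derivation:
After 1 (firstChild): aside
After 2 (firstChild): table
After 3 (firstChild): section
After 4 (parentNode): table
After 5 (lastChild): section
After 6 (parentNode): table
After 7 (lastChild): section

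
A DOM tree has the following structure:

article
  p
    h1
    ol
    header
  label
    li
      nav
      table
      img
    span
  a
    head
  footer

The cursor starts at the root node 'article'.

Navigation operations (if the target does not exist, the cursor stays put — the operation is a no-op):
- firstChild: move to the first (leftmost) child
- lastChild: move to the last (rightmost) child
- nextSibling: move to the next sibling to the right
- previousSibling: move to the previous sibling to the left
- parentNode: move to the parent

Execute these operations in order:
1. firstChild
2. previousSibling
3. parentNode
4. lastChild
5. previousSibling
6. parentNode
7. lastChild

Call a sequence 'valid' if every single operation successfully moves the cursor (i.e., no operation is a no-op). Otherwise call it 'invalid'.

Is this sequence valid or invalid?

After 1 (firstChild): p
After 2 (previousSibling): p (no-op, stayed)
After 3 (parentNode): article
After 4 (lastChild): footer
After 5 (previousSibling): a
After 6 (parentNode): article
After 7 (lastChild): footer

Answer: invalid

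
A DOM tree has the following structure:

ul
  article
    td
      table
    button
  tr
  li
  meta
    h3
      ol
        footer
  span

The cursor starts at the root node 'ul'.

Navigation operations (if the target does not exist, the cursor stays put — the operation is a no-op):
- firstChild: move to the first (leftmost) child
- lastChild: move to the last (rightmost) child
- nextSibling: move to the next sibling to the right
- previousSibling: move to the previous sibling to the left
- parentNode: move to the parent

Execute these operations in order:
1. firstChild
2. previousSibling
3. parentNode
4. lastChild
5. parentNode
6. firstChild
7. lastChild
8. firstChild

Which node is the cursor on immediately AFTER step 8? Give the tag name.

Answer: button

Derivation:
After 1 (firstChild): article
After 2 (previousSibling): article (no-op, stayed)
After 3 (parentNode): ul
After 4 (lastChild): span
After 5 (parentNode): ul
After 6 (firstChild): article
After 7 (lastChild): button
After 8 (firstChild): button (no-op, stayed)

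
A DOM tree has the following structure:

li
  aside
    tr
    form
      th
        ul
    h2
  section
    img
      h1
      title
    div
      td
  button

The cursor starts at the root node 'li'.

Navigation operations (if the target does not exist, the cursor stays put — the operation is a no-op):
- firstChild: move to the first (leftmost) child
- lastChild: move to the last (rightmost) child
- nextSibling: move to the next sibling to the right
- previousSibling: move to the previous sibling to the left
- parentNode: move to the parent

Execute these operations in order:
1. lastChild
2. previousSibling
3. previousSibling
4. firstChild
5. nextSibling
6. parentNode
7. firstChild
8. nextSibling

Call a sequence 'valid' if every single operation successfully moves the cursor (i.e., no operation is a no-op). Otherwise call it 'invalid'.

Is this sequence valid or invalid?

After 1 (lastChild): button
After 2 (previousSibling): section
After 3 (previousSibling): aside
After 4 (firstChild): tr
After 5 (nextSibling): form
After 6 (parentNode): aside
After 7 (firstChild): tr
After 8 (nextSibling): form

Answer: valid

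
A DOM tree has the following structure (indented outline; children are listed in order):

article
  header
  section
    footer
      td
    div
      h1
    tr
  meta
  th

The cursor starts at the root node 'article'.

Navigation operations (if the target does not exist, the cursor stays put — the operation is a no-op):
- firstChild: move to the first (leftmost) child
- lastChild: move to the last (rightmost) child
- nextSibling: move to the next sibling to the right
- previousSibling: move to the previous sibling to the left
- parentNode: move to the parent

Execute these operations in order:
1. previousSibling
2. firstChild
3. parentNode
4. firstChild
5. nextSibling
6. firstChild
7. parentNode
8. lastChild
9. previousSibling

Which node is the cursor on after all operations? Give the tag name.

Answer: div

Derivation:
After 1 (previousSibling): article (no-op, stayed)
After 2 (firstChild): header
After 3 (parentNode): article
After 4 (firstChild): header
After 5 (nextSibling): section
After 6 (firstChild): footer
After 7 (parentNode): section
After 8 (lastChild): tr
After 9 (previousSibling): div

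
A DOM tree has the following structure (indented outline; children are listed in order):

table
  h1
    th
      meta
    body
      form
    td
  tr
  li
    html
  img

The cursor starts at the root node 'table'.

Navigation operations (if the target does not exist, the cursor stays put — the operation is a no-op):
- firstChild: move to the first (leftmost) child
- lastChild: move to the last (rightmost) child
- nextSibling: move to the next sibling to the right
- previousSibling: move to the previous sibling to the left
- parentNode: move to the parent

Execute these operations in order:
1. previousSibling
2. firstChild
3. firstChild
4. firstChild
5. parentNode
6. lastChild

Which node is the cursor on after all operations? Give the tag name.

Answer: meta

Derivation:
After 1 (previousSibling): table (no-op, stayed)
After 2 (firstChild): h1
After 3 (firstChild): th
After 4 (firstChild): meta
After 5 (parentNode): th
After 6 (lastChild): meta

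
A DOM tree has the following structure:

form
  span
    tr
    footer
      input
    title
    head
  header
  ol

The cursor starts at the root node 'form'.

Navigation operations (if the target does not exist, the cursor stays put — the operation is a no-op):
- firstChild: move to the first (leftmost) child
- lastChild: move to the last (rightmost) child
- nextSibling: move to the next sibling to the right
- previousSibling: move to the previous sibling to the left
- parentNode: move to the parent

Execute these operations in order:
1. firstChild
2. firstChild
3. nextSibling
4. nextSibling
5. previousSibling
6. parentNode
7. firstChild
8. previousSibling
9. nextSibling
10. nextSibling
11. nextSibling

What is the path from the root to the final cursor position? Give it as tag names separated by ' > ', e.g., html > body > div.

Answer: form > span > head

Derivation:
After 1 (firstChild): span
After 2 (firstChild): tr
After 3 (nextSibling): footer
After 4 (nextSibling): title
After 5 (previousSibling): footer
After 6 (parentNode): span
After 7 (firstChild): tr
After 8 (previousSibling): tr (no-op, stayed)
After 9 (nextSibling): footer
After 10 (nextSibling): title
After 11 (nextSibling): head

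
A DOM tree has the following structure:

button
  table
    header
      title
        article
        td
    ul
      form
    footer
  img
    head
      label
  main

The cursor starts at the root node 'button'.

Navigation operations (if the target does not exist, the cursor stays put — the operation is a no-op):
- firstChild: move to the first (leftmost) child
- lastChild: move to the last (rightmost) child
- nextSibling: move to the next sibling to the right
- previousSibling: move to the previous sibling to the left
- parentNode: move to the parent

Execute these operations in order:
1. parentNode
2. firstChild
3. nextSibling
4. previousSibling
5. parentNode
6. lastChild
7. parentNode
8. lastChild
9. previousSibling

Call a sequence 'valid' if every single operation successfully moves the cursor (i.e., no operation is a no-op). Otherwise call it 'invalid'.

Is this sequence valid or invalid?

After 1 (parentNode): button (no-op, stayed)
After 2 (firstChild): table
After 3 (nextSibling): img
After 4 (previousSibling): table
After 5 (parentNode): button
After 6 (lastChild): main
After 7 (parentNode): button
After 8 (lastChild): main
After 9 (previousSibling): img

Answer: invalid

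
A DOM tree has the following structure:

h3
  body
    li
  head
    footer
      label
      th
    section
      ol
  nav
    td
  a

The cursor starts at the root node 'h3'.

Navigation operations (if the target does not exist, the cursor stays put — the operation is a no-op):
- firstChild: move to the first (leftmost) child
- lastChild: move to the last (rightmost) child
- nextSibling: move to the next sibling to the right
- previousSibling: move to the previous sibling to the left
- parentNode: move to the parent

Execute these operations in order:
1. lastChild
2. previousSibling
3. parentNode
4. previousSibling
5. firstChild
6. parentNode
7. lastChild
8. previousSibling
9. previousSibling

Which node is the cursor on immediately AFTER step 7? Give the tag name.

After 1 (lastChild): a
After 2 (previousSibling): nav
After 3 (parentNode): h3
After 4 (previousSibling): h3 (no-op, stayed)
After 5 (firstChild): body
After 6 (parentNode): h3
After 7 (lastChild): a

Answer: a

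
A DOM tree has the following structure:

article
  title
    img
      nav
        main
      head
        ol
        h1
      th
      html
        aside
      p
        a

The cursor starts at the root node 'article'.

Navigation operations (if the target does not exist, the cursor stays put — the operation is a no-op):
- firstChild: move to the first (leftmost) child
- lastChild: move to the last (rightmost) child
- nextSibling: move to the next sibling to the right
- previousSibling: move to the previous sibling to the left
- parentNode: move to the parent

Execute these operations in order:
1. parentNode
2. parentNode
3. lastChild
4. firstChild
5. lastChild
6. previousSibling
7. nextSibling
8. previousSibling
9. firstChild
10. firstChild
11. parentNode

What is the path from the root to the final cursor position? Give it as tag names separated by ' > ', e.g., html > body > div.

Answer: article > title > img > html

Derivation:
After 1 (parentNode): article (no-op, stayed)
After 2 (parentNode): article (no-op, stayed)
After 3 (lastChild): title
After 4 (firstChild): img
After 5 (lastChild): p
After 6 (previousSibling): html
After 7 (nextSibling): p
After 8 (previousSibling): html
After 9 (firstChild): aside
After 10 (firstChild): aside (no-op, stayed)
After 11 (parentNode): html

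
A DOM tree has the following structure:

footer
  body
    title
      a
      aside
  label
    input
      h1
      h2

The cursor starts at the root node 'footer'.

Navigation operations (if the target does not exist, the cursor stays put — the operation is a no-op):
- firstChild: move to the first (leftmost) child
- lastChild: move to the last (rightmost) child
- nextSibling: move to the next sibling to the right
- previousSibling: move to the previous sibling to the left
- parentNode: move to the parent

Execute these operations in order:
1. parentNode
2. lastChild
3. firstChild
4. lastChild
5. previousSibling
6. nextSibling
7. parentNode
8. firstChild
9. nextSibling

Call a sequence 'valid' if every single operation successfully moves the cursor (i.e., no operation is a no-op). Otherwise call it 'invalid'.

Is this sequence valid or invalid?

Answer: invalid

Derivation:
After 1 (parentNode): footer (no-op, stayed)
After 2 (lastChild): label
After 3 (firstChild): input
After 4 (lastChild): h2
After 5 (previousSibling): h1
After 6 (nextSibling): h2
After 7 (parentNode): input
After 8 (firstChild): h1
After 9 (nextSibling): h2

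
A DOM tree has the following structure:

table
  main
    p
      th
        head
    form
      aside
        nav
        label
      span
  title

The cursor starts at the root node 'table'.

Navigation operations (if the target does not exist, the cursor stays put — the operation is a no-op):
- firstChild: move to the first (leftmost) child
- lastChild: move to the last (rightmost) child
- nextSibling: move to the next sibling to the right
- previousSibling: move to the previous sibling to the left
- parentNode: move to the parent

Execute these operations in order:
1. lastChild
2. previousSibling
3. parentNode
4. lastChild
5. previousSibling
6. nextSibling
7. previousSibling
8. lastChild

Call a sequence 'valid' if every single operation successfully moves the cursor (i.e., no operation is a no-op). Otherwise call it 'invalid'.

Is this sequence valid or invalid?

Answer: valid

Derivation:
After 1 (lastChild): title
After 2 (previousSibling): main
After 3 (parentNode): table
After 4 (lastChild): title
After 5 (previousSibling): main
After 6 (nextSibling): title
After 7 (previousSibling): main
After 8 (lastChild): form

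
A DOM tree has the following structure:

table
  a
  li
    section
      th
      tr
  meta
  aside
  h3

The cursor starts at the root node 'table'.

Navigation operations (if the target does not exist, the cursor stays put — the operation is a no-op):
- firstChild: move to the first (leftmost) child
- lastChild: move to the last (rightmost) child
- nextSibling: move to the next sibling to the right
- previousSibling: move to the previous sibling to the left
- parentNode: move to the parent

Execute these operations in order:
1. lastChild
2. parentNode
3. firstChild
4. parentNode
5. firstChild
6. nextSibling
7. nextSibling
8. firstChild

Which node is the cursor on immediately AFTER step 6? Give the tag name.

Answer: li

Derivation:
After 1 (lastChild): h3
After 2 (parentNode): table
After 3 (firstChild): a
After 4 (parentNode): table
After 5 (firstChild): a
After 6 (nextSibling): li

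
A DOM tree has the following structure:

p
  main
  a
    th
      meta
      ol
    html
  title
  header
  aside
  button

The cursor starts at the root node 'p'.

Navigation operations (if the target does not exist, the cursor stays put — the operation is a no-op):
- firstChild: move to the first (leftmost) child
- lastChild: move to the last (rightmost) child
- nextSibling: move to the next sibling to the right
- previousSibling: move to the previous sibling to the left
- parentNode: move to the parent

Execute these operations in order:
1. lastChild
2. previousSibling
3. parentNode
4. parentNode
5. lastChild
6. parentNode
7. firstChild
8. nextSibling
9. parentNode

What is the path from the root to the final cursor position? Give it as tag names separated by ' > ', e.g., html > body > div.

Answer: p

Derivation:
After 1 (lastChild): button
After 2 (previousSibling): aside
After 3 (parentNode): p
After 4 (parentNode): p (no-op, stayed)
After 5 (lastChild): button
After 6 (parentNode): p
After 7 (firstChild): main
After 8 (nextSibling): a
After 9 (parentNode): p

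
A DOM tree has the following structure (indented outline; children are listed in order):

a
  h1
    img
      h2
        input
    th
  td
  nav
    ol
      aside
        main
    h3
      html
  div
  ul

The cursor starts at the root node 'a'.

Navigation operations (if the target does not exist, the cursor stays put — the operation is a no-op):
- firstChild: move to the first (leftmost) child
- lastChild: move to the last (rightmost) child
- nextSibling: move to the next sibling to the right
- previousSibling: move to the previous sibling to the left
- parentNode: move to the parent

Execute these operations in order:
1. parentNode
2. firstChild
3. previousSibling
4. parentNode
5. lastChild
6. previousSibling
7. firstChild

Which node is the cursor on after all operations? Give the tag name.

After 1 (parentNode): a (no-op, stayed)
After 2 (firstChild): h1
After 3 (previousSibling): h1 (no-op, stayed)
After 4 (parentNode): a
After 5 (lastChild): ul
After 6 (previousSibling): div
After 7 (firstChild): div (no-op, stayed)

Answer: div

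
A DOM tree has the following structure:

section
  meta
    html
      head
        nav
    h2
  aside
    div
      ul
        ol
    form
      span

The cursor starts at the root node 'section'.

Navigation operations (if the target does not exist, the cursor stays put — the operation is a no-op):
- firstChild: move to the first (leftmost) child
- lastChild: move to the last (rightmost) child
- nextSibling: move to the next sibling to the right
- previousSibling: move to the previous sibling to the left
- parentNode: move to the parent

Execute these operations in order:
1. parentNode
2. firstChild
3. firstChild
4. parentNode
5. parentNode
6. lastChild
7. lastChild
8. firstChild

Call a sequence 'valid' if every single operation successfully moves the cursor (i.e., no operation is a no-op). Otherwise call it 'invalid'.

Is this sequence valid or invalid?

Answer: invalid

Derivation:
After 1 (parentNode): section (no-op, stayed)
After 2 (firstChild): meta
After 3 (firstChild): html
After 4 (parentNode): meta
After 5 (parentNode): section
After 6 (lastChild): aside
After 7 (lastChild): form
After 8 (firstChild): span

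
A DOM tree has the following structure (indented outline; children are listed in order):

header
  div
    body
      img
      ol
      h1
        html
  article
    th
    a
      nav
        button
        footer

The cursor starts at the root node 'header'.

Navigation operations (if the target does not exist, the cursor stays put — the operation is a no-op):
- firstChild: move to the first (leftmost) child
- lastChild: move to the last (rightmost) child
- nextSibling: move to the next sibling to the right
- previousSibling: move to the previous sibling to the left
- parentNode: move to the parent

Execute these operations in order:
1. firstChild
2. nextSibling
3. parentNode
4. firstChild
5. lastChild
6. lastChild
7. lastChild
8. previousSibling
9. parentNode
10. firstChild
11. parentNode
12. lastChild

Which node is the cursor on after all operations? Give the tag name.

Answer: html

Derivation:
After 1 (firstChild): div
After 2 (nextSibling): article
After 3 (parentNode): header
After 4 (firstChild): div
After 5 (lastChild): body
After 6 (lastChild): h1
After 7 (lastChild): html
After 8 (previousSibling): html (no-op, stayed)
After 9 (parentNode): h1
After 10 (firstChild): html
After 11 (parentNode): h1
After 12 (lastChild): html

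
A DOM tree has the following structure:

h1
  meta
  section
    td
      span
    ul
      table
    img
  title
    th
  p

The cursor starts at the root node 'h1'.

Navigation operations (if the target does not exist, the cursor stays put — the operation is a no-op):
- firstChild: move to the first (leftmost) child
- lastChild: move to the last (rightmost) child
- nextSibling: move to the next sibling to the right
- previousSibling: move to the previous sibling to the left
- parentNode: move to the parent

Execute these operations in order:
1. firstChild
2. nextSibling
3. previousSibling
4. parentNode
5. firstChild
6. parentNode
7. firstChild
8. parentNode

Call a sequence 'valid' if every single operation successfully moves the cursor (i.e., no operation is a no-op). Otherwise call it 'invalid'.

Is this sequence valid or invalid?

After 1 (firstChild): meta
After 2 (nextSibling): section
After 3 (previousSibling): meta
After 4 (parentNode): h1
After 5 (firstChild): meta
After 6 (parentNode): h1
After 7 (firstChild): meta
After 8 (parentNode): h1

Answer: valid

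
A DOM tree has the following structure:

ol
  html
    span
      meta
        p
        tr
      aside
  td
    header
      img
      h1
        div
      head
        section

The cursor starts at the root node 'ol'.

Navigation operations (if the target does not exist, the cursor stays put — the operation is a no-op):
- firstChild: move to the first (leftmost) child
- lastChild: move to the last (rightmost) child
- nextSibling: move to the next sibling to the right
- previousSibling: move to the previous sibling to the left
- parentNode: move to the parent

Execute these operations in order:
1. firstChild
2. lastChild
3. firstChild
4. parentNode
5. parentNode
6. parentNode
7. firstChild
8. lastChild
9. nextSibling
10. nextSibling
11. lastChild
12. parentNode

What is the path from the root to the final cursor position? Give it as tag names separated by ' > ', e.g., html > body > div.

After 1 (firstChild): html
After 2 (lastChild): span
After 3 (firstChild): meta
After 4 (parentNode): span
After 5 (parentNode): html
After 6 (parentNode): ol
After 7 (firstChild): html
After 8 (lastChild): span
After 9 (nextSibling): span (no-op, stayed)
After 10 (nextSibling): span (no-op, stayed)
After 11 (lastChild): aside
After 12 (parentNode): span

Answer: ol > html > span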